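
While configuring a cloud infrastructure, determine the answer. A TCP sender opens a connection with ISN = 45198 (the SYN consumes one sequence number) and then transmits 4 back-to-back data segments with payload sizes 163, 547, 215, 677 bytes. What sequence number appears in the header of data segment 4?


The SYN occupies sequence number ISN = 45198, so the first data byte is ISN + 1 = 45199.
SEQ of data segment i = (ISN + 1) + sum of payload sizes of segments 1..i-1.
Segment 1: SEQ = 45199, payload = 163 bytes
Segment 2: SEQ = 45362, payload = 547 bytes
Segment 3: SEQ = 45909, payload = 215 bytes
Segment 4: SEQ = 46124, payload = 677 bytes
SEQ of segment 4 = 45199 + 163 + 547 + 215 = 46124

46124


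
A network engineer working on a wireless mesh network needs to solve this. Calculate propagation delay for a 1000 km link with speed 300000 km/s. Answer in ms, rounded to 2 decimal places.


Given: distance = 1000 km, speed = 300000 km/s
Delay = distance / speed = 1000 / 300000 seconds
Delay in ms = 1000 * 1000 / 300000
Delay = 3.3333 ms
Rounded to 2 dp = 3.33 ms

3.33


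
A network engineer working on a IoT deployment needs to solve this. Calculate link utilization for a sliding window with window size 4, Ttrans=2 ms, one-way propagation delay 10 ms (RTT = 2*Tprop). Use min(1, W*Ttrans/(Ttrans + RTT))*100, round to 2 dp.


Given: W = 4, Ttrans = 2 ms, RTT = 20 ms (= 2 * Tprop, Tprop = 10 ms)
Cycle time = Ttrans + RTT = 2 + 20 = 22 ms (first packet sent until its ACK returns)
W * Ttrans = 4 * 2 = 8 ms of sending per cycle
W * Ttrans / (Ttrans + RTT) = 8 / 22 = 0.363636
U = min(1, 0.363636) = 0.363636
U% = 36.36%

36.36


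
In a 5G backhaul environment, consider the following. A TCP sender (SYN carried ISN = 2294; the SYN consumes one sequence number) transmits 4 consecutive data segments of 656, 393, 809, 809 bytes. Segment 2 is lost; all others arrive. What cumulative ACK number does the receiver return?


SYN uses sequence number 2294; first data byte = ISN + 1 = 2295.
Segment 1: SEQ = 2295, len = 656 B, covers [2295, 2950]
Segment 2: SEQ = 2951, len = 393 B, covers [2951, 3343] [LOST]
Segment 3: SEQ = 3344, len = 809 B, covers [3344, 4152]
Segment 4: SEQ = 4153, len = 809 B, covers [4153, 4961]
In-order data received: bytes [2295, 2950] (segments 1..1).
Segment 2 missing -> gap begins at byte 2951; later segments buffered out of order.
Cumulative ACK = next expected in-order byte = 2295 + 656 = 2951

2951


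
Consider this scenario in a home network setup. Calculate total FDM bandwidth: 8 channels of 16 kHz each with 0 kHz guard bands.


Given: 8 channels, 16 kHz each, guard = 0 kHz
Channel bandwidth = 8 * 16 = 128 kHz
Guard bands = 7 gaps * 0 kHz = 0 kHz
Total = 128 + 0 = 128 kHz

128


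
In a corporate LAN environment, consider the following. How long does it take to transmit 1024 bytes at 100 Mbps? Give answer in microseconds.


Given: packet = 1024 bytes, bandwidth = 100 Mbps
Packet in bits = 1024 * 8 = 8192 bits
Bandwidth = 100 * 10^6 = 100000000 bps
Time = 8192 / 100000000 seconds
Time in us = 8192 * 10^6 / 100000000 = 81.92

81.92


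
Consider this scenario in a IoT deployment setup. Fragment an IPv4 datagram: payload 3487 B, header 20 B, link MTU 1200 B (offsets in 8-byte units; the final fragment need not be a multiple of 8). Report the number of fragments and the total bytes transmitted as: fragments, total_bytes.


Max data per non-final fragment = floor((MTU - header)/8)*8 = floor((1200 - 20)/8)*8 = floor(1180/8)*8 = 1176 B
Final fragment needs no 8-byte alignment: it can carry up to MTU - header = 1180 B
Non-final fragments needed = ceil((payload - 1180) / 1176) = ceil(2307/1176) = ceil(1.9617) = 2
Number of fragments = 2 + 1 = 3
Fragment sizes (data): 2 * 1176 B + 1135 B (last, 1135 <= 1180 OK)
Total bytes sent = payload + n_frags * header = 3487 + 3*20 = 3487 + 60 = 3547 B

3, 3547


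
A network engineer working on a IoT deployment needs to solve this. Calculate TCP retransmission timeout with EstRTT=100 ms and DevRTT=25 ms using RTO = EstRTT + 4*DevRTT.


Given: EstRTT = 100 ms, DevRTT = 25 ms
Timeout = EstRTT + 4 * DevRTT
4 * DevRTT = 4 * 25 = 100
Timeout = 100 + 100 = 200 ms

200


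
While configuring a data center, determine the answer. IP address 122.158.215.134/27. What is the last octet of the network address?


Given: IP = 122.158.215.134, prefix = /27
Subnet mask = 255.255.255.224
Last octet of IP: 134
Last octet of mask: 224
Network last octet = 134 AND 224 = 128

128


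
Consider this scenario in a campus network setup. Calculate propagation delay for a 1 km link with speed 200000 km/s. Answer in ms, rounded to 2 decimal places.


Given: distance = 1 km, speed = 200000 km/s
Delay = distance / speed = 1 / 200000 seconds
Delay in ms = 1 * 1000 / 200000
Delay = 0.0050 ms
Rounded to 2 dp = 0.01 ms

0.01


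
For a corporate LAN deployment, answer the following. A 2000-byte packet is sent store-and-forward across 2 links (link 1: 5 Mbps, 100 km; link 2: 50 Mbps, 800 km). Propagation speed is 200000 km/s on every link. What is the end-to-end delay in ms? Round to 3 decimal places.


Packet = 2000 bytes = 16000 bits. Store-and-forward: sum (t_trans + t_prop) per link.
Link 1: t_trans = 16000/(5*10^6) s = 3.2000 ms; t_prop = 100/200000 s = 0.5000 ms; subtotal = 3.7000 ms
Link 2: t_trans = 16000/(50*10^6) s = 0.3200 ms; t_prop = 800/200000 s = 4.0000 ms; subtotal = 4.3200 ms
End-to-end = 3.7000 + 4.3200 = 8.0200 ms -> 8.020 ms (3 dp)

8.020


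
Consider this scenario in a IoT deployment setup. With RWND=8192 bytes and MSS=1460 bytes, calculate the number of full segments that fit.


Given: RWND = 8192 bytes, MSS = 1460 bytes
Full segments = floor(RWND / MSS)
Full segments = floor(8192 / 1460)
Full segments = floor(5.611) = 5

5


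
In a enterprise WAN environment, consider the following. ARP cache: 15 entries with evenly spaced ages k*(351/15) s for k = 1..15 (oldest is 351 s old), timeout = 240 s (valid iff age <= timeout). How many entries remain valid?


Ages are k * 351/15 s for k = 1..15 (spacing = 23.4000 s).
Entry k is valid iff k * 351/15 <= 240 iff k <= 15 * 240 / 351 = 10.2564
n_valid = floor(10.2564) = 10
(n_stale = 15 - 10 = 5)

10


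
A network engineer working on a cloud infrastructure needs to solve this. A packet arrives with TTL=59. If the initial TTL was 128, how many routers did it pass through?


Given: initial TTL = 128, received TTL = 59
Hops = initial TTL - received TTL
Hops = 128 - 59 = 69

69


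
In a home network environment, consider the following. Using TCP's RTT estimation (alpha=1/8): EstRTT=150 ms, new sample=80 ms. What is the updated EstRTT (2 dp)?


Given: EstRTT = 150 ms, SampleRTT = 80 ms, alpha = 1/8
New EstRTT = (1 - alpha) * EstRTT + alpha * SampleRTT
(7/8) * 150 = 131.25
(1/8) * 80 = 10
New EstRTT = 131.25 + 10 = 141.25 ms -> 141.25 ms (2 dp)

141.25


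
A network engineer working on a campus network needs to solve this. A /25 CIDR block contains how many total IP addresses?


Given: CIDR prefix /25
Host bits = 32 - 25 = 7
Total addresses = 2^7 = 128

128


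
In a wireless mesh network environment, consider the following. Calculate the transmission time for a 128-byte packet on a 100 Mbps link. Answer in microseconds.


Given: packet = 128 bytes, bandwidth = 100 Mbps
Packet in bits = 128 * 8 = 1024 bits
Bandwidth = 100 * 10^6 = 100000000 bps
Time = 1024 / 100000000 seconds
Time in us = 1024 * 10^6 / 100000000 = 10.24

10.24


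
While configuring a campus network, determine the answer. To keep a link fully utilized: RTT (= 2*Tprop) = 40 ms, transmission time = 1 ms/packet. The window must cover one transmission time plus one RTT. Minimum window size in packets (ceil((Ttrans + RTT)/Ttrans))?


Given: Ttrans = 1 ms, RTT = 40 ms (= 2 * Tprop, Tprop = 20 ms)
Time until first ACK returns = Ttrans + RTT = 1 + 40 = 41 ms
Need W * Ttrans >= Ttrans + RTT  ->  W >= (Ttrans + RTT) / Ttrans
(Ttrans + RTT) / Ttrans = 41 / 1 = 41
W_min = ceil(41) = 41

41


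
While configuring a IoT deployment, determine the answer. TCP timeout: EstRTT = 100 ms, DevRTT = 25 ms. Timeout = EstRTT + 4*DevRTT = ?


Given: EstRTT = 100 ms, DevRTT = 25 ms
Timeout = EstRTT + 4 * DevRTT
4 * DevRTT = 4 * 25 = 100
Timeout = 100 + 100 = 200 ms

200


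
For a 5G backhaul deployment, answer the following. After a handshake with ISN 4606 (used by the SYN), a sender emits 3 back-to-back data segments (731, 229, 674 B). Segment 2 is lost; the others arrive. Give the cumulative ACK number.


SYN uses sequence number 4606; first data byte = ISN + 1 = 4607.
Segment 1: SEQ = 4607, len = 731 B, covers [4607, 5337]
Segment 2: SEQ = 5338, len = 229 B, covers [5338, 5566] [LOST]
Segment 3: SEQ = 5567, len = 674 B, covers [5567, 6240]
In-order data received: bytes [4607, 5337] (segments 1..1).
Segment 2 missing -> gap begins at byte 5338; later segments buffered out of order.
Cumulative ACK = next expected in-order byte = 4607 + 731 = 5338

5338


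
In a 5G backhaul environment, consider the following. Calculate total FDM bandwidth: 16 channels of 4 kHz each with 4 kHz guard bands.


Given: 16 channels, 4 kHz each, guard = 4 kHz
Channel bandwidth = 16 * 4 = 64 kHz
Guard bands = 15 gaps * 4 kHz = 60 kHz
Total = 64 + 60 = 124 kHz

124


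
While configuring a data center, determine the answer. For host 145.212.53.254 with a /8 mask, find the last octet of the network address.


Given: IP = 145.212.53.254, prefix = /8
Subnet mask = 255.0.0.0
Last octet of IP: 254
Last octet of mask: 0
Network last octet = 254 AND 0 = 0

0


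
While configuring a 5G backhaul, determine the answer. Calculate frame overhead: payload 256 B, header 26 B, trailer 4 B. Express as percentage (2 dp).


Given: payload = 256 B, header = 26 B, trailer = 4 B
Overhead bytes = header + trailer = 26 + 4 = 30
Total frame = payload + overhead = 256 + 30 = 286
Overhead % = 30 / 286 * 100 = 10.4895% -> 10.49% (2 dp)

10.49


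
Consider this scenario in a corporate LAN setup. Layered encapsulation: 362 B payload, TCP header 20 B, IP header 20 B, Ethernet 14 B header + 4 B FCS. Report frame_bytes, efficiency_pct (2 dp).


TCP segment = 362 + 20 = 382 B
IP packet = 382 + 20 = 402 B
Ethernet frame = 402 + 14 + 4 = 420 B
Efficiency = app / frame = 362 / 420 = 0.861905 = 86.1905% -> 86.19% (2 dp)

420, 86.19


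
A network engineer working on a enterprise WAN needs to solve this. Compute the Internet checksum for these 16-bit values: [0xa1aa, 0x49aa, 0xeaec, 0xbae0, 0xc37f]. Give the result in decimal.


Given words: [0xa1aa, 0x49aa, 0xeaec, 0xbae0, 0xc37f]
Step 1: Sum all words
Raw sum = 41386 + 18858 + 60140 + 47840 + 50047 = 218271
Step 2: Fold carry: (21663 + 3) = 21666
One's complement = ~21666 & 0xFFFF = 43869

43869


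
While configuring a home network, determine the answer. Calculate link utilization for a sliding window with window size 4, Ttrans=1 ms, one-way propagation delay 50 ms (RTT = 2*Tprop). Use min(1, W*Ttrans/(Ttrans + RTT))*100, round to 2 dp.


Given: W = 4, Ttrans = 1 ms, RTT = 100 ms (= 2 * Tprop, Tprop = 50 ms)
Cycle time = Ttrans + RTT = 1 + 100 = 101 ms (first packet sent until its ACK returns)
W * Ttrans = 4 * 1 = 4 ms of sending per cycle
W * Ttrans / (Ttrans + RTT) = 4 / 101 = 0.039604
U = min(1, 0.039604) = 0.039604
U% = 3.96%

3.96


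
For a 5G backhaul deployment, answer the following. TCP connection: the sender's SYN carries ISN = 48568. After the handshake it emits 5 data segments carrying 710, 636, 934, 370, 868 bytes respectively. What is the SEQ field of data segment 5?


The SYN occupies sequence number ISN = 48568, so the first data byte is ISN + 1 = 48569.
SEQ of data segment i = (ISN + 1) + sum of payload sizes of segments 1..i-1.
Segment 1: SEQ = 48569, payload = 710 bytes
Segment 2: SEQ = 49279, payload = 636 bytes
Segment 3: SEQ = 49915, payload = 934 bytes
Segment 4: SEQ = 50849, payload = 370 bytes
Segment 5: SEQ = 51219, payload = 868 bytes
SEQ of segment 5 = 48569 + 710 + 636 + 934 + 370 = 51219

51219


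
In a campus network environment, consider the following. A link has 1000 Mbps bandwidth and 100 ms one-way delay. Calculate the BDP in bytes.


Given: bandwidth = 1000 Mbps, delay = 100 ms
BDP in bits = 1000 * 10^6 * 100 / 1000
BDP in bits = 100000000
BDP in bytes = 100000000 / 8 = 12500000

12500000


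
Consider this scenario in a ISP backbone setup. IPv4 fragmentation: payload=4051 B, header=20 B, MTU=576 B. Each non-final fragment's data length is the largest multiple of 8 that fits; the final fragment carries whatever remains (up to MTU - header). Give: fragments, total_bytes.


Max data per non-final fragment = floor((MTU - header)/8)*8 = floor((576 - 20)/8)*8 = floor(556/8)*8 = 552 B
Final fragment needs no 8-byte alignment: it can carry up to MTU - header = 556 B
Non-final fragments needed = ceil((payload - 556) / 552) = ceil(3495/552) = ceil(6.3315) = 7
Number of fragments = 7 + 1 = 8
Fragment sizes (data): 7 * 552 B + 187 B (last, 187 <= 556 OK)
Total bytes sent = payload + n_frags * header = 4051 + 8*20 = 4051 + 160 = 4211 B

8, 4211


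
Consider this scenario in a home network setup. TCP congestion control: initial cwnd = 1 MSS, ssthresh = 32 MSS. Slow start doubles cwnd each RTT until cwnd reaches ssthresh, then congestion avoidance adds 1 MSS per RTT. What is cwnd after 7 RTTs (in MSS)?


RTT 0: cwnd = 1 MSS (initial)
RTT 1: cwnd = 2 MSS (slow start, doubled)
RTT 2: cwnd = 4 MSS (slow start, doubled)
RTT 3: cwnd = 8 MSS (slow start, doubled)
RTT 4: cwnd = 16 MSS (slow start, doubled)
RTT 5: cwnd = 32 MSS (slow start, doubled)
RTT 6: cwnd = 33 MSS (congestion avoidance, +1)
RTT 7: cwnd = 34 MSS (congestion avoidance, +1)

34


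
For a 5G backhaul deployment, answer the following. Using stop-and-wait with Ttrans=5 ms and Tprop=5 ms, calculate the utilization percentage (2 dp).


Given: Ttrans = 5 ms, Tprop = 5 ms
RTT = 2 * Tprop = 2 * 5 = 10 ms
U = Ttrans / (Ttrans + RTT)
U = 5 / (5 + 10)
U = 5 / 15 = 0.333333
U% = 33.33%

33.33


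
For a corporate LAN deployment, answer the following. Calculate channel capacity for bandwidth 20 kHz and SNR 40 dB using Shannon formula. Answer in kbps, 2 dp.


Given: B = 20 kHz, SNR = 40 dB
SNR linear = 10^(40/10) = 10000
1 + SNR = 10001
log2(10001) = 13.2878566418
C = 20 * 1000 * 13.2878566418 = 265757.1328 bps
C = 265.757133 kbps -> 265.76 kbps (2 dp)

265.76


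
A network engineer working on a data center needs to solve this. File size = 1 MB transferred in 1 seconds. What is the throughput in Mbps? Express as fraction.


Given: file = 1 MB, time = 1 s
File in Mb = 1 * 8 = 8 Mb
Throughput = 8 / 1 Mbps
Throughput = 8 Mbps

8


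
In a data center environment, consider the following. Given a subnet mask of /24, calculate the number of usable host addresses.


Given: subnet mask /24
Host bits = 32 - 24 = 8
Total addresses = 2^8 = 256
Usable hosts = 256 - 2 (network + broadcast) = 254

254


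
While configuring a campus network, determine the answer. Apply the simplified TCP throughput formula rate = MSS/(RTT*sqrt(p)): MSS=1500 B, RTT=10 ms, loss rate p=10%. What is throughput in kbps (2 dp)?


Given: MSS = 1500 bytes, RTT = 10 ms, loss = 10%
RTT in seconds = 10 / 1000 = 0.01
Loss rate = 10% = 0.1
sqrt(loss) = sqrt(0.1) = 0.316227766017
Throughput (bytes/s) = 1500 / (0.01 * 0.316227766017) = 474341.6490
Throughput (kbps) = 474341.6490 * 8 / 1000 = 3794.733192 -> 3794.73 kbps (2 dp)

3794.73


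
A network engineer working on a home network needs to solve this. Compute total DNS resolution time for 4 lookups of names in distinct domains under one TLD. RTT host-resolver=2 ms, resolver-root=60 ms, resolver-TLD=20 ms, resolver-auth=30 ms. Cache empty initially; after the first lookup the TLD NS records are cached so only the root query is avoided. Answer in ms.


Lookup 1 (cold cache): local + root + TLD + auth = 2 + 60 + 20 + 30 = 112 ms
Lookups 2..4 (TLD NS cached -> skip root; new domain -> still ask TLD and auth): local + TLD + auth = 2 + 20 + 30 = 52 ms each
Remaining 3 lookups: 3 * 52 = 156 ms
Total = 112 + 156 = 268 ms

268


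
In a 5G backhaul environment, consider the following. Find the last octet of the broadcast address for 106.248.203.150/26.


Given: IP = 106.248.203.150, prefix = /26
Host bits = 32 - 26 = 6
Network last octet = 150 AND mask = 128
Host part size = 2^6 - 1 = 63
Broadcast last octet = 128 OR 63 = 191

191


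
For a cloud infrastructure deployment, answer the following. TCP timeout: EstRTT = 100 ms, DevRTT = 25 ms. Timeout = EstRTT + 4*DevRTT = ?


Given: EstRTT = 100 ms, DevRTT = 25 ms
Timeout = EstRTT + 4 * DevRTT
4 * DevRTT = 4 * 25 = 100
Timeout = 100 + 100 = 200 ms

200


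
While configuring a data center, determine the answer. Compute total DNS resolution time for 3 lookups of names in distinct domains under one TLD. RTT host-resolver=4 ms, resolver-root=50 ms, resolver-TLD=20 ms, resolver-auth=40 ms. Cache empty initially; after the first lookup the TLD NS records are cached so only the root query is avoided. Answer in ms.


Lookup 1 (cold cache): local + root + TLD + auth = 4 + 50 + 20 + 40 = 114 ms
Lookups 2..3 (TLD NS cached -> skip root; new domain -> still ask TLD and auth): local + TLD + auth = 4 + 20 + 40 = 64 ms each
Remaining 2 lookups: 2 * 64 = 128 ms
Total = 114 + 128 = 242 ms

242


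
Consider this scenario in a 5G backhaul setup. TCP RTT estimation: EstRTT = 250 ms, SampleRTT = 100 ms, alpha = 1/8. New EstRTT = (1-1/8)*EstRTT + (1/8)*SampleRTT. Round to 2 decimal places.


Given: EstRTT = 250 ms, SampleRTT = 100 ms, alpha = 1/8
New EstRTT = (1 - alpha) * EstRTT + alpha * SampleRTT
(7/8) * 250 = 218.75
(1/8) * 100 = 12.5
New EstRTT = 218.75 + 12.5 = 231.25 ms -> 231.25 ms (2 dp)

231.25


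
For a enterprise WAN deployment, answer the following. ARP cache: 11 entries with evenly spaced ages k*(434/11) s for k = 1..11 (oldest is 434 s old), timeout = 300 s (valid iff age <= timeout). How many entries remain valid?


Ages are k * 434/11 s for k = 1..11 (spacing = 39.4545 s).
Entry k is valid iff k * 434/11 <= 300 iff k <= 11 * 300 / 434 = 7.6037
n_valid = floor(7.6037) = 7
(n_stale = 11 - 7 = 4)

7


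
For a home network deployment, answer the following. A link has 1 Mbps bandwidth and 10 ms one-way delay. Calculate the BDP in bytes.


Given: bandwidth = 1 Mbps, delay = 10 ms
BDP in bits = 1 * 10^6 * 10 / 1000
BDP in bits = 10000
BDP in bytes = 10000 / 8 = 1250

1250


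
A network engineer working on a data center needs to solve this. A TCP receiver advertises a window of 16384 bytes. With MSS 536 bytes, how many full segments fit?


Given: RWND = 16384 bytes, MSS = 536 bytes
Full segments = floor(RWND / MSS)
Full segments = floor(16384 / 536)
Full segments = floor(30.5672) = 30

30


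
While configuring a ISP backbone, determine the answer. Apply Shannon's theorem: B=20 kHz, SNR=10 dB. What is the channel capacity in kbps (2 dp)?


Given: B = 20 kHz, SNR = 10 dB
SNR linear = 10^(10/10) = 10
1 + SNR = 11
log2(11) = 3.4594316186
C = 20 * 1000 * 3.4594316186 = 69188.6324 bps
C = 69.188632 kbps -> 69.19 kbps (2 dp)

69.19


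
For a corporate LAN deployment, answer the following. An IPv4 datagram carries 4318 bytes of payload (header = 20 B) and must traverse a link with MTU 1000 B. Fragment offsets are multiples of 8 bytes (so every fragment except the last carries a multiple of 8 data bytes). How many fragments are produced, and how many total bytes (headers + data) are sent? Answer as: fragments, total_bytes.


Max data per non-final fragment = floor((MTU - header)/8)*8 = floor((1000 - 20)/8)*8 = floor(980/8)*8 = 976 B
Final fragment needs no 8-byte alignment: it can carry up to MTU - header = 980 B
Non-final fragments needed = ceil((payload - 980) / 976) = ceil(3338/976) = ceil(3.4201) = 4
Number of fragments = 4 + 1 = 5
Fragment sizes (data): 4 * 976 B + 414 B (last, 414 <= 980 OK)
Total bytes sent = payload + n_frags * header = 4318 + 5*20 = 4318 + 100 = 4418 B

5, 4418


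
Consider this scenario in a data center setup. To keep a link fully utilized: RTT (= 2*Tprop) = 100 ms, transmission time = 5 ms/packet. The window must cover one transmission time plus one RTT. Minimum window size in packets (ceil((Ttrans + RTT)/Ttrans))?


Given: Ttrans = 5 ms, RTT = 100 ms (= 2 * Tprop, Tprop = 50 ms)
Time until first ACK returns = Ttrans + RTT = 5 + 100 = 105 ms
Need W * Ttrans >= Ttrans + RTT  ->  W >= (Ttrans + RTT) / Ttrans
(Ttrans + RTT) / Ttrans = 105 / 5 = 21
W_min = ceil(21) = 21

21


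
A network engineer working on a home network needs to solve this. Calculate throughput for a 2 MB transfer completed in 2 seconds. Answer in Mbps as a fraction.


Given: file = 2 MB, time = 2 s
File in Mb = 2 * 8 = 16 Mb
Throughput = 16 / 2 Mbps
Throughput = 8 Mbps

8


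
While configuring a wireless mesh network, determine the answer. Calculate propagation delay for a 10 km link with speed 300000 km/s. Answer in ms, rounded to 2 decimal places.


Given: distance = 10 km, speed = 300000 km/s
Delay = distance / speed = 10 / 300000 seconds
Delay in ms = 10 * 1000 / 300000
Delay = 0.0333 ms
Rounded to 2 dp = 0.03 ms

0.03


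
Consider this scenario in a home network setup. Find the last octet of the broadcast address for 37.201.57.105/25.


Given: IP = 37.201.57.105, prefix = /25
Host bits = 32 - 25 = 7
Network last octet = 105 AND mask = 0
Host part size = 2^7 - 1 = 127
Broadcast last octet = 0 OR 127 = 127

127


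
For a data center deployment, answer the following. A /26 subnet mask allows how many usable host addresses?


Given: subnet mask /26
Host bits = 32 - 26 = 6
Total addresses = 2^6 = 64
Usable hosts = 64 - 2 (network + broadcast) = 62

62


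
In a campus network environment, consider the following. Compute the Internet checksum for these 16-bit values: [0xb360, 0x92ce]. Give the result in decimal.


Given words: [0xb360, 0x92ce]
Step 1: Sum all words
Raw sum = 45920 + 37582 = 83502
Step 2: Fold carry: (17966 + 1) = 17967
One's complement = ~17967 & 0xFFFF = 47568

47568


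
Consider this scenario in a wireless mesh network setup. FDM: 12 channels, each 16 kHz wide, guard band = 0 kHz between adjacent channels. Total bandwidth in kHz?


Given: 12 channels, 16 kHz each, guard = 0 kHz
Channel bandwidth = 12 * 16 = 192 kHz
Guard bands = 11 gaps * 0 kHz = 0 kHz
Total = 192 + 0 = 192 kHz

192


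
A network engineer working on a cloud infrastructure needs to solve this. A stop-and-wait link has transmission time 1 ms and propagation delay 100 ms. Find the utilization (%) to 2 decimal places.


Given: Ttrans = 1 ms, Tprop = 100 ms
RTT = 2 * Tprop = 2 * 100 = 200 ms
U = Ttrans / (Ttrans + RTT)
U = 1 / (1 + 200)
U = 1 / 201 = 0.004975
U% = 0.50%

0.50


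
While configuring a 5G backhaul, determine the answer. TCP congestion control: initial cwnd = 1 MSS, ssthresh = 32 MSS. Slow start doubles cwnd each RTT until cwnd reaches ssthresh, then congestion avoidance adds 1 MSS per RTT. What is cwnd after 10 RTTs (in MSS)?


RTT 0: cwnd = 1 MSS (initial)
RTT 1: cwnd = 2 MSS (slow start, doubled)
RTT 2: cwnd = 4 MSS (slow start, doubled)
RTT 3: cwnd = 8 MSS (slow start, doubled)
RTT 4: cwnd = 16 MSS (slow start, doubled)
RTT 5: cwnd = 32 MSS (slow start, doubled)
RTT 6: cwnd = 33 MSS (congestion avoidance, +1)
RTT 7: cwnd = 34 MSS (congestion avoidance, +1)
RTT 8: cwnd = 35 MSS (congestion avoidance, +1)
RTT 9: cwnd = 36 MSS (congestion avoidance, +1)
RTT 10: cwnd = 37 MSS (congestion avoidance, +1)

37


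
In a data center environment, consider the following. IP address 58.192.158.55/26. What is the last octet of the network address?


Given: IP = 58.192.158.55, prefix = /26
Subnet mask = 255.255.255.192
Last octet of IP: 55
Last octet of mask: 192
Network last octet = 55 AND 192 = 0

0


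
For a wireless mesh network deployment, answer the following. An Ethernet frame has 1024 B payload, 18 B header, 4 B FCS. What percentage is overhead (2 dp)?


Given: payload = 1024 B, header = 18 B, trailer = 4 B
Overhead bytes = header + trailer = 18 + 4 = 22
Total frame = payload + overhead = 1024 + 22 = 1046
Overhead % = 22 / 1046 * 100 = 2.1033% -> 2.10% (2 dp)

2.10


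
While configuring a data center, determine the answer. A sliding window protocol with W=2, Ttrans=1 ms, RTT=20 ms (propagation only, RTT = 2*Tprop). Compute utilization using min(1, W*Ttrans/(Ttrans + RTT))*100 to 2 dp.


Given: W = 2, Ttrans = 1 ms, RTT = 20 ms (= 2 * Tprop, Tprop = 10 ms)
Cycle time = Ttrans + RTT = 1 + 20 = 21 ms (first packet sent until its ACK returns)
W * Ttrans = 2 * 1 = 2 ms of sending per cycle
W * Ttrans / (Ttrans + RTT) = 2 / 21 = 0.095238
U = min(1, 0.095238) = 0.095238
U% = 9.52%

9.52


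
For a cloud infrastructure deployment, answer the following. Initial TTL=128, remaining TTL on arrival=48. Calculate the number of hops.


Given: initial TTL = 128, received TTL = 48
Hops = initial TTL - received TTL
Hops = 128 - 48 = 80

80


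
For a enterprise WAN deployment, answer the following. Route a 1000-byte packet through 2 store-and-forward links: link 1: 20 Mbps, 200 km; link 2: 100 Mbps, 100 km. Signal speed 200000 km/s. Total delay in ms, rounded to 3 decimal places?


Packet = 1000 bytes = 8000 bits. Store-and-forward: sum (t_trans + t_prop) per link.
Link 1: t_trans = 8000/(20*10^6) s = 0.4000 ms; t_prop = 200/200000 s = 1.0000 ms; subtotal = 1.4000 ms
Link 2: t_trans = 8000/(100*10^6) s = 0.0800 ms; t_prop = 100/200000 s = 0.5000 ms; subtotal = 0.5800 ms
End-to-end = 1.4000 + 0.5800 = 1.9800 ms -> 1.980 ms (3 dp)

1.980


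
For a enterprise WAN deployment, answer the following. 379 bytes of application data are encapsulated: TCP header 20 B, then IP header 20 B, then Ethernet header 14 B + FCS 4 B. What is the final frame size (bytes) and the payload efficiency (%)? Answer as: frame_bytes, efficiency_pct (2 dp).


TCP segment = 379 + 20 = 399 B
IP packet = 399 + 20 = 419 B
Ethernet frame = 419 + 14 + 4 = 437 B
Efficiency = app / frame = 379 / 437 = 0.867277 = 86.7277% -> 86.73% (2 dp)

437, 86.73


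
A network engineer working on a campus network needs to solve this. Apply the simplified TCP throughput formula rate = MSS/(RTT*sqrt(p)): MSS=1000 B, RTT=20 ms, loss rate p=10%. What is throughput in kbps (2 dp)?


Given: MSS = 1000 bytes, RTT = 20 ms, loss = 10%
RTT in seconds = 20 / 1000 = 0.02
Loss rate = 10% = 0.1
sqrt(loss) = sqrt(0.1) = 0.316227766017
Throughput (bytes/s) = 1000 / (0.02 * 0.316227766017) = 158113.8830
Throughput (kbps) = 158113.8830 * 8 / 1000 = 1264.911064 -> 1264.91 kbps (2 dp)

1264.91


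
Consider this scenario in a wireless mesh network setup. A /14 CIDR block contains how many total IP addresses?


Given: CIDR prefix /14
Host bits = 32 - 14 = 18
Total addresses = 2^18 = 262144

262144


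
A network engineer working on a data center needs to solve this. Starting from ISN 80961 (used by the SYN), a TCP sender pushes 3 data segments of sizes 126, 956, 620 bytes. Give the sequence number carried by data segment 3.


The SYN occupies sequence number ISN = 80961, so the first data byte is ISN + 1 = 80962.
SEQ of data segment i = (ISN + 1) + sum of payload sizes of segments 1..i-1.
Segment 1: SEQ = 80962, payload = 126 bytes
Segment 2: SEQ = 81088, payload = 956 bytes
Segment 3: SEQ = 82044, payload = 620 bytes
SEQ of segment 3 = 80962 + 126 + 956 = 82044

82044


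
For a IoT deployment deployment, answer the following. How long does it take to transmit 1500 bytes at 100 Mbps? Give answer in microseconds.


Given: packet = 1500 bytes, bandwidth = 100 Mbps
Packet in bits = 1500 * 8 = 12000 bits
Bandwidth = 100 * 10^6 = 100000000 bps
Time = 12000 / 100000000 seconds
Time in us = 12000 * 10^6 / 100000000 = 120

120


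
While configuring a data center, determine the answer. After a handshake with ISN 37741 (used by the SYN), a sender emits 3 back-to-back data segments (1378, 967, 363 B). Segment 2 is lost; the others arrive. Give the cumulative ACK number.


SYN uses sequence number 37741; first data byte = ISN + 1 = 37742.
Segment 1: SEQ = 37742, len = 1378 B, covers [37742, 39119]
Segment 2: SEQ = 39120, len = 967 B, covers [39120, 40086] [LOST]
Segment 3: SEQ = 40087, len = 363 B, covers [40087, 40449]
In-order data received: bytes [37742, 39119] (segments 1..1).
Segment 2 missing -> gap begins at byte 39120; later segments buffered out of order.
Cumulative ACK = next expected in-order byte = 37742 + 1378 = 39120

39120


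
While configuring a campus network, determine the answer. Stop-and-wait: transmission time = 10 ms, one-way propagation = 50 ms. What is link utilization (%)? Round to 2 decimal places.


Given: Ttrans = 10 ms, Tprop = 50 ms
RTT = 2 * Tprop = 2 * 50 = 100 ms
U = Ttrans / (Ttrans + RTT)
U = 10 / (10 + 100)
U = 10 / 110 = 0.090909
U% = 9.09%

9.09


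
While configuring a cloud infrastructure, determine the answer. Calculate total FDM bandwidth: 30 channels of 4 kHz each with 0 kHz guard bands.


Given: 30 channels, 4 kHz each, guard = 0 kHz
Channel bandwidth = 30 * 4 = 120 kHz
Guard bands = 29 gaps * 0 kHz = 0 kHz
Total = 120 + 0 = 120 kHz

120


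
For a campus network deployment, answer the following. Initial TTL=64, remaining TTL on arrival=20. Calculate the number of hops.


Given: initial TTL = 64, received TTL = 20
Hops = initial TTL - received TTL
Hops = 64 - 20 = 44

44


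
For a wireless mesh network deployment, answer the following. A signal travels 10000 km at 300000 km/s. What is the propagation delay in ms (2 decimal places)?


Given: distance = 10000 km, speed = 300000 km/s
Delay = distance / speed = 10000 / 300000 seconds
Delay in ms = 10000 * 1000 / 300000
Delay = 33.3333 ms
Rounded to 2 dp = 33.33 ms

33.33


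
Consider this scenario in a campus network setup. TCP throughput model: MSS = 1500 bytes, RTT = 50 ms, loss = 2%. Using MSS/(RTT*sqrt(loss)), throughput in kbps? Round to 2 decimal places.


Given: MSS = 1500 bytes, RTT = 50 ms, loss = 2%
RTT in seconds = 50 / 1000 = 0.05
Loss rate = 2% = 0.02
sqrt(loss) = sqrt(0.02) = 0.141421356237
Throughput (bytes/s) = 1500 / (0.05 * 0.141421356237) = 212132.0344
Throughput (kbps) = 212132.0344 * 8 / 1000 = 1697.056275 -> 1697.06 kbps (2 dp)

1697.06


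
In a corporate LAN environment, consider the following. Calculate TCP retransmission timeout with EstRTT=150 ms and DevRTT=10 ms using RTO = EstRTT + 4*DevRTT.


Given: EstRTT = 150 ms, DevRTT = 10 ms
Timeout = EstRTT + 4 * DevRTT
4 * DevRTT = 4 * 10 = 40
Timeout = 150 + 40 = 190 ms

190


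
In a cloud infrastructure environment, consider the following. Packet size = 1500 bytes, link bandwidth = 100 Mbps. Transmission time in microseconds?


Given: packet = 1500 bytes, bandwidth = 100 Mbps
Packet in bits = 1500 * 8 = 12000 bits
Bandwidth = 100 * 10^6 = 100000000 bps
Time = 12000 / 100000000 seconds
Time in us = 12000 * 10^6 / 100000000 = 120

120


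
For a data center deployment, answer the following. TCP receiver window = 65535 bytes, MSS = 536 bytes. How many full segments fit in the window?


Given: RWND = 65535 bytes, MSS = 536 bytes
Full segments = floor(RWND / MSS)
Full segments = floor(65535 / 536)
Full segments = floor(122.2668) = 122

122


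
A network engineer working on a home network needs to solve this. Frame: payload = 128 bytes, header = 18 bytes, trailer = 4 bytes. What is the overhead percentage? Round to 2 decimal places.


Given: payload = 128 B, header = 18 B, trailer = 4 B
Overhead bytes = header + trailer = 18 + 4 = 22
Total frame = payload + overhead = 128 + 22 = 150
Overhead % = 22 / 150 * 100 = 14.6667% -> 14.67% (2 dp)

14.67


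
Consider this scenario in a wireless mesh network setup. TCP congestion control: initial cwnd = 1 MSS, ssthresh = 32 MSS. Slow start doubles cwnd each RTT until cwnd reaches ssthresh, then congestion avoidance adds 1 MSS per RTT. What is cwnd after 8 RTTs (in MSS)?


RTT 0: cwnd = 1 MSS (initial)
RTT 1: cwnd = 2 MSS (slow start, doubled)
RTT 2: cwnd = 4 MSS (slow start, doubled)
RTT 3: cwnd = 8 MSS (slow start, doubled)
RTT 4: cwnd = 16 MSS (slow start, doubled)
RTT 5: cwnd = 32 MSS (slow start, doubled)
RTT 6: cwnd = 33 MSS (congestion avoidance, +1)
RTT 7: cwnd = 34 MSS (congestion avoidance, +1)
RTT 8: cwnd = 35 MSS (congestion avoidance, +1)

35


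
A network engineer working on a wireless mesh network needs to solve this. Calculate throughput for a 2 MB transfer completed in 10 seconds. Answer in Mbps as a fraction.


Given: file = 2 MB, time = 10 s
File in Mb = 2 * 8 = 16 Mb
Throughput = 16 / 10 Mbps
Throughput = 8/5 Mbps

8/5


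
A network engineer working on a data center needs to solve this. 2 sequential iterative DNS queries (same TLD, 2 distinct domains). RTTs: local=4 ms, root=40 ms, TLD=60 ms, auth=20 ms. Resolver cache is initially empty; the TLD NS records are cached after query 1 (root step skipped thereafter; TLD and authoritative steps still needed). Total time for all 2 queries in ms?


Lookup 1 (cold cache): local + root + TLD + auth = 4 + 40 + 60 + 20 = 124 ms
Lookups 2..2 (TLD NS cached -> skip root; new domain -> still ask TLD and auth): local + TLD + auth = 4 + 60 + 20 = 84 ms each
Remaining 1 lookups: 1 * 84 = 84 ms
Total = 124 + 84 = 208 ms

208


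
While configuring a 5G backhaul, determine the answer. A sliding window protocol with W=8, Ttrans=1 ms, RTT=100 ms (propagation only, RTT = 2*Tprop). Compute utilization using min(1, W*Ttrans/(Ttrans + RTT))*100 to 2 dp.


Given: W = 8, Ttrans = 1 ms, RTT = 100 ms (= 2 * Tprop, Tprop = 50 ms)
Cycle time = Ttrans + RTT = 1 + 100 = 101 ms (first packet sent until its ACK returns)
W * Ttrans = 8 * 1 = 8 ms of sending per cycle
W * Ttrans / (Ttrans + RTT) = 8 / 101 = 0.079208
U = min(1, 0.079208) = 0.079208
U% = 7.92%

7.92


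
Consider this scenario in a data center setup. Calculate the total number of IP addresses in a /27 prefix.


Given: CIDR prefix /27
Host bits = 32 - 27 = 5
Total addresses = 2^5 = 32

32


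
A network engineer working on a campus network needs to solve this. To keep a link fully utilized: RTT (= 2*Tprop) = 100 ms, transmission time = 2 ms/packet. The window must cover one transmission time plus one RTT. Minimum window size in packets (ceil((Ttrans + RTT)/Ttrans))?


Given: Ttrans = 2 ms, RTT = 100 ms (= 2 * Tprop, Tprop = 50 ms)
Time until first ACK returns = Ttrans + RTT = 2 + 100 = 102 ms
Need W * Ttrans >= Ttrans + RTT  ->  W >= (Ttrans + RTT) / Ttrans
(Ttrans + RTT) / Ttrans = 102 / 2 = 51
W_min = ceil(51) = 51

51


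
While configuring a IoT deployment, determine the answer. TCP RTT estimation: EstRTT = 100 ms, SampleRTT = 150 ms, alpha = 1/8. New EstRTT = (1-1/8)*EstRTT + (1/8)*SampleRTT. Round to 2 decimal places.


Given: EstRTT = 100 ms, SampleRTT = 150 ms, alpha = 1/8
New EstRTT = (1 - alpha) * EstRTT + alpha * SampleRTT
(7/8) * 100 = 87.5
(1/8) * 150 = 18.75
New EstRTT = 87.5 + 18.75 = 106.25 ms -> 106.25 ms (2 dp)

106.25


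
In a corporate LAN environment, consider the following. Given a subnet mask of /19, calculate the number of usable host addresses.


Given: subnet mask /19
Host bits = 32 - 19 = 13
Total addresses = 2^13 = 8192
Usable hosts = 8192 - 2 (network + broadcast) = 8190

8190


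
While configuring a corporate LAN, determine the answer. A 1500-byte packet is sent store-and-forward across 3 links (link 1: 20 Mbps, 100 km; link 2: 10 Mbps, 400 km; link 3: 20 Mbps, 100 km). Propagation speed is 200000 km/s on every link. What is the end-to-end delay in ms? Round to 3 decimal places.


Packet = 1500 bytes = 12000 bits. Store-and-forward: sum (t_trans + t_prop) per link.
Link 1: t_trans = 12000/(20*10^6) s = 0.6000 ms; t_prop = 100/200000 s = 0.5000 ms; subtotal = 1.1000 ms
Link 2: t_trans = 12000/(10*10^6) s = 1.2000 ms; t_prop = 400/200000 s = 2.0000 ms; subtotal = 3.2000 ms
Link 3: t_trans = 12000/(20*10^6) s = 0.6000 ms; t_prop = 100/200000 s = 0.5000 ms; subtotal = 1.1000 ms
End-to-end = 1.1000 + 3.2000 + 1.1000 = 5.4000 ms -> 5.400 ms (3 dp)

5.400


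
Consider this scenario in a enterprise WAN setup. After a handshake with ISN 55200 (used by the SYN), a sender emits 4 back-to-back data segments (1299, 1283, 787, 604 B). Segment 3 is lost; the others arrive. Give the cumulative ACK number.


SYN uses sequence number 55200; first data byte = ISN + 1 = 55201.
Segment 1: SEQ = 55201, len = 1299 B, covers [55201, 56499]
Segment 2: SEQ = 56500, len = 1283 B, covers [56500, 57782]
Segment 3: SEQ = 57783, len = 787 B, covers [57783, 58569] [LOST]
Segment 4: SEQ = 58570, len = 604 B, covers [58570, 59173]
In-order data received: bytes [55201, 57782] (segments 1..2).
Segment 3 missing -> gap begins at byte 57783; later segments buffered out of order.
Cumulative ACK = next expected in-order byte = 55201 + 1299 + 1283 = 57783

57783


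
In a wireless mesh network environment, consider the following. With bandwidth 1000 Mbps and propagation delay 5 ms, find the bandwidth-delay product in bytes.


Given: bandwidth = 1000 Mbps, delay = 5 ms
BDP in bits = 1000 * 10^6 * 5 / 1000
BDP in bits = 5000000
BDP in bytes = 5000000 / 8 = 625000

625000


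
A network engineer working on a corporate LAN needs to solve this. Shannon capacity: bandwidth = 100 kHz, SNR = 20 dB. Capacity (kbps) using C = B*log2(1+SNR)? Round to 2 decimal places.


Given: B = 100 kHz, SNR = 20 dB
SNR linear = 10^(20/10) = 100
1 + SNR = 101
log2(101) = 6.6582114828
C = 100 * 1000 * 6.6582114828 = 665821.1483 bps
C = 665.821148 kbps -> 665.82 kbps (2 dp)

665.82


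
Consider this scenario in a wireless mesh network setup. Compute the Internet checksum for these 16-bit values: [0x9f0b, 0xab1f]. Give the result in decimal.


Given words: [0x9f0b, 0xab1f]
Step 1: Sum all words
Raw sum = 40715 + 43807 = 84522
Step 2: Fold carry: (18986 + 1) = 18987
One's complement = ~18987 & 0xFFFF = 46548

46548


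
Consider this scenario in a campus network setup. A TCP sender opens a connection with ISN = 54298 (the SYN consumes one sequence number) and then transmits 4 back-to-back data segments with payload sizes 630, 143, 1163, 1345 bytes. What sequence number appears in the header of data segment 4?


The SYN occupies sequence number ISN = 54298, so the first data byte is ISN + 1 = 54299.
SEQ of data segment i = (ISN + 1) + sum of payload sizes of segments 1..i-1.
Segment 1: SEQ = 54299, payload = 630 bytes
Segment 2: SEQ = 54929, payload = 143 bytes
Segment 3: SEQ = 55072, payload = 1163 bytes
Segment 4: SEQ = 56235, payload = 1345 bytes
SEQ of segment 4 = 54299 + 630 + 143 + 1163 = 56235

56235


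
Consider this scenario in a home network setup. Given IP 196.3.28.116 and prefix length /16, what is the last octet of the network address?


Given: IP = 196.3.28.116, prefix = /16
Subnet mask = 255.255.0.0
Last octet of IP: 116
Last octet of mask: 0
Network last octet = 116 AND 0 = 0

0


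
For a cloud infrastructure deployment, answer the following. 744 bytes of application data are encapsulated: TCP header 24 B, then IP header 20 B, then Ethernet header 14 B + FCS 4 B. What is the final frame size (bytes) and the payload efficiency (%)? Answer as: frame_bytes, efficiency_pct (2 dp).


TCP segment = 744 + 24 = 768 B
IP packet = 768 + 20 = 788 B
Ethernet frame = 788 + 14 + 4 = 806 B
Efficiency = app / frame = 744 / 806 = 0.923077 = 92.3077% -> 92.31% (2 dp)

806, 92.31


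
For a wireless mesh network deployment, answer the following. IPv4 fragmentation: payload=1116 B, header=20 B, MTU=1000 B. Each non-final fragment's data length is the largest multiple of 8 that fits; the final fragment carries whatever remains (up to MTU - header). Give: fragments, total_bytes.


Max data per non-final fragment = floor((MTU - header)/8)*8 = floor((1000 - 20)/8)*8 = floor(980/8)*8 = 976 B
Final fragment needs no 8-byte alignment: it can carry up to MTU - header = 980 B
Non-final fragments needed = ceil((payload - 980) / 976) = ceil(136/976) = ceil(0.1393) = 1
Number of fragments = 1 + 1 = 2
Fragment sizes (data): 1 * 976 B + 140 B (last, 140 <= 980 OK)
Total bytes sent = payload + n_frags * header = 1116 + 2*20 = 1116 + 40 = 1156 B

2, 1156
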